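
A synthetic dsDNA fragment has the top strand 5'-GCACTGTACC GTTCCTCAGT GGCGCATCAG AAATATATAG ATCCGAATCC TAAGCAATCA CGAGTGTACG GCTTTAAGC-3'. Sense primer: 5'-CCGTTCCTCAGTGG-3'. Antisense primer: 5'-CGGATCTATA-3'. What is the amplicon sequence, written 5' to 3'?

5'-CCGTTCCTCAGTGGCGCATCAGAAATATATAGATCCG-3'

Forward primer CCGTTCCTCAGTGG is found on the top strand at positions 9–22.
Taking the reverse complement of CGGATCTATA gives TATAGATCCG, found at positions 36–45 on the template; the primer anneals here to the top strand with its 3' end pointing upstream.
The product is the template from position 9 through 45 (37 bp).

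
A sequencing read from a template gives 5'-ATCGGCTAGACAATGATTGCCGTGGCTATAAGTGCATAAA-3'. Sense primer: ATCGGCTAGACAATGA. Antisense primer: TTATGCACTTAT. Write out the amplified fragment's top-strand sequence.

Forward primer ATCGGCTAGACAATGA is found on the top strand at positions 1–16.
Reverse complement of the reverse primer: ATAAGTGCATAA. This occurs on the top strand at positions 28–39.
The product is the template from position 1 through 39 (39 bp).

5'-ATCGGCTAGACAATGATTGCCGTGGCTATAAGTGCATAA-3'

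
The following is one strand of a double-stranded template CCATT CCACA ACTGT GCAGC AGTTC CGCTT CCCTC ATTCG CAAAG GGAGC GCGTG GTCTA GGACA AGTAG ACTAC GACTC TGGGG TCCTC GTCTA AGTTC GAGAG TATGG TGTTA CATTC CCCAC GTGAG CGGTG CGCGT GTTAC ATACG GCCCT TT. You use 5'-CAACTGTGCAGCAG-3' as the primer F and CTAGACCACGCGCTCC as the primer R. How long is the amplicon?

Forward primer CAACTGTGCAGCAG is found on the top strand at positions 9–22.
Taking the reverse complement of CTAGACCACGCGCTCC gives GGAGCGCGTGGTCTAG, found at positions 46–61 on the template; the primer anneals here to the top strand with its 3' end pointing upstream.
The product runs from position 9 to position 61, so its length is 61 − 9 + 1 = 53 bp.

53 bp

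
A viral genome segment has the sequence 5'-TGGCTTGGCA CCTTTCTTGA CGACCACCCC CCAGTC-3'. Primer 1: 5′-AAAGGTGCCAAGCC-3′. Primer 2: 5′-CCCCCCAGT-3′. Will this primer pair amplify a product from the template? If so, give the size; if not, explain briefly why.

No product — the primers' 3' ends point away from each other.

Primer 1 (AAAGGTGCCAAGCC) has reverse complement GGCTTGGCACCTTT, which matches the top strand at positions 2–15; primer 1 anneals to the top strand there with its 3' end pointing upstream toward position 2.
Primer 2 (CCCCCCAGT) matches the top strand directly at positions 27–35; it anneals to the bottom strand with its 3' end pointing downstream toward position 35.
The 3' ends diverge (primer 1 extends toward position 1, primer 2 toward position 36), so the primers never converge on a shared product.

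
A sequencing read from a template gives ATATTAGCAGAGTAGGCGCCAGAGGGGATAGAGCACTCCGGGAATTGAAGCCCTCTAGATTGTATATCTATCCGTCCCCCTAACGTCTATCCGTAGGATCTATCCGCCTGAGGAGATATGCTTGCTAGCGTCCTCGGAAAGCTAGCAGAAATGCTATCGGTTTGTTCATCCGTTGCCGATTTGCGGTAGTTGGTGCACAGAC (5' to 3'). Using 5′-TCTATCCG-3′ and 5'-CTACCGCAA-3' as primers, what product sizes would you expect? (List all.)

The forward primer TCTATCCG matches the top strand at positions 67–74, 86–93, 99–106.
The reverse primer's reverse complement is TTGCGGTAG, matching at positions 181–189.
Each forward site pairs with the reverse site to give a product ending at position 189: sizes 123, 104, 91 bp.

123 bp, 104 bp, 91 bp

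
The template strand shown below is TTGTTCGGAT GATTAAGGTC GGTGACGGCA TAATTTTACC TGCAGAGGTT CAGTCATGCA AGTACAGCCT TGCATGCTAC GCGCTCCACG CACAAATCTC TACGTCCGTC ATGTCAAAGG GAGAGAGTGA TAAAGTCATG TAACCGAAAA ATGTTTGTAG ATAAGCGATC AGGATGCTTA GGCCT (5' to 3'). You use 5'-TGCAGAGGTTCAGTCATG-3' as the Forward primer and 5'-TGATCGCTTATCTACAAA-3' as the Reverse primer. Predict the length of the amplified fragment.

131 bp

The forward primer matches the template at positions 41–58.
The reverse primer's reverse complement is TTTGTAGATAAGCGATCA, which matches the template at positions 154–171.
The product runs from position 41 to position 171, so its length is 171 − 41 + 1 = 131 bp.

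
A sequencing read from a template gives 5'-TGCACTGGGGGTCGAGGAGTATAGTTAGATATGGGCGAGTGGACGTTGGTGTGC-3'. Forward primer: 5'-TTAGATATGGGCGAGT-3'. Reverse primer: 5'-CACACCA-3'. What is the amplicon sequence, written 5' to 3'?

The forward primer matches the template at positions 25–40.
Reverse complement of the reverse primer: TGGTGTG. This occurs on the top strand at positions 47–53.
The product is the template from position 25 through 53 (29 bp).

5'-TTAGATATGGGCGAGTGGACGTTGGTGTG-3'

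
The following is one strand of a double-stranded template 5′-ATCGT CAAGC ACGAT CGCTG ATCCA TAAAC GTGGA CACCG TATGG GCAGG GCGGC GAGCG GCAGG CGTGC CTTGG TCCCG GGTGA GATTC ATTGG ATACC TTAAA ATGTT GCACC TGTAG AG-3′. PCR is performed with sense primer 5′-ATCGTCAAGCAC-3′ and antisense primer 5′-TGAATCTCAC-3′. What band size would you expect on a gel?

91 bp

Scanning the template, ATCGTCAAGCAC occurs at positions 1–12; this primer anneals to the bottom strand there with its 3' end pointing downstream.
Reverse complement of the reverse primer: GTGAGATTCA. This occurs on the top strand at positions 82–91.
The product runs from position 1 to position 91, so its length is 91 − 1 + 1 = 91 bp.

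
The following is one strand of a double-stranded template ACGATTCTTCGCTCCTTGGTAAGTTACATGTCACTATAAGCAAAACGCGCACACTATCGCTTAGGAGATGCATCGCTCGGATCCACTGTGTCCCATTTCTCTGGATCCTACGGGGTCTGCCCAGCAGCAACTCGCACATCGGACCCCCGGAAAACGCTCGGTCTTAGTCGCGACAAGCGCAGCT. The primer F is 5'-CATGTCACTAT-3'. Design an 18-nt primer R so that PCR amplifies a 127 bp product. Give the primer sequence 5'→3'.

The forward primer binds at positions 27–37, so a 127 bp product ends at position 27 + 127 − 1 = 153.
The reverse primer anneals to the top strand over positions 136–153, i.e. to ACATCGGACCCCCGGAAA.
Its sequence written 5'→3' is the reverse complement: TTTCCGGGGGTCCGATGT.

5'-TTTCCGGGGGTCCGATGT-3'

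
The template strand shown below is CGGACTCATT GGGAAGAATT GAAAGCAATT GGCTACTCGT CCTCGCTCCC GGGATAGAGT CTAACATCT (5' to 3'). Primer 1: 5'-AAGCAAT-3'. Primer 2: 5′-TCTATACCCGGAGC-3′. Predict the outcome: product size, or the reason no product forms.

Primer 2 (TCTATACCCGGAGC) does not match the top strand, and its reverse complement GCTCCGGGTATAGA does not match either.
With no annealing site for primer 2, no amplification occurs.

No product — primer 2 has no binding site in the template.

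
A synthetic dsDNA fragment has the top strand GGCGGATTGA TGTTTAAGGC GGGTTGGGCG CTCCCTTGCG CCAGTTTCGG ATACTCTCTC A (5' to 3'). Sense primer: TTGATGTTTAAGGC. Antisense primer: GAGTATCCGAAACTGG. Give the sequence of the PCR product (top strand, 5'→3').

Forward primer TTGATGTTTAAGGC is found on the top strand at positions 7–20.
The reverse primer's reverse complement is CCAGTTTCGGATACTC, which matches the template at positions 41–56.
The product is the template from position 7 through 56 (50 bp).

5'-TTGATGTTTAAGGCGGGTTGGGCGCTCCCTTGCGCCAGTTTCGGATACTC-3'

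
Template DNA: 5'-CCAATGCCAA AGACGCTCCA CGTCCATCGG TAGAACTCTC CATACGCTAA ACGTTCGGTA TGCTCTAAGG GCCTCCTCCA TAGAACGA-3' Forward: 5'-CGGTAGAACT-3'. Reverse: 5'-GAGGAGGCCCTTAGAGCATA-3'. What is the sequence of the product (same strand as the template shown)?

5'-CGGTAGAACTCTCCATACGCTAAACGTTCGGTATGCTCTAAGGGCCTCCTC-3'

The forward primer matches the template at positions 28–37.
Reverse complement of the reverse primer: TATGCTCTAAGGGCCTCCTC. This occurs on the top strand at positions 59–78.
The product is the template from position 28 through 78 (51 bp).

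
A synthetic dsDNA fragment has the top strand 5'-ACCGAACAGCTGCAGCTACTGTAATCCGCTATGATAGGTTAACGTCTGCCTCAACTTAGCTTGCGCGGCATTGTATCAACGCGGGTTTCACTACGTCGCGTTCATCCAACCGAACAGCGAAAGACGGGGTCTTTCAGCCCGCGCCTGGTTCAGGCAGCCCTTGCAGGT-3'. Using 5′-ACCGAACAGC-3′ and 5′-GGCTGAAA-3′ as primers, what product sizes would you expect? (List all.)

139 bp, 31 bp

The forward primer ACCGAACAGC matches the top strand at positions 1–10, 109–118.
The reverse primer's reverse complement is TTTCAGCC, matching at positions 132–139.
Each forward site pairs with the reverse site to give a product ending at position 139: sizes 139, 31 bp.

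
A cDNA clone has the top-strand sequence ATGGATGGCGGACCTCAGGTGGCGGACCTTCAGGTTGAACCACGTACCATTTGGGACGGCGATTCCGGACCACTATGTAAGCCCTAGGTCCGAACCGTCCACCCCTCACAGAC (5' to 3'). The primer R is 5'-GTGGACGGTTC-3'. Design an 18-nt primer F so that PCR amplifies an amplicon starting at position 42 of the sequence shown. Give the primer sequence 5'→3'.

5'-ACGTACCATTTGGGACGG-3'

The reverse primer's reverse complement GAACCGTCCAC matches the template at positions 92–102; the product starts at position 42.
The forward primer is identical to the top strand over positions 42–59: ACGTACCATTTGGGACGG.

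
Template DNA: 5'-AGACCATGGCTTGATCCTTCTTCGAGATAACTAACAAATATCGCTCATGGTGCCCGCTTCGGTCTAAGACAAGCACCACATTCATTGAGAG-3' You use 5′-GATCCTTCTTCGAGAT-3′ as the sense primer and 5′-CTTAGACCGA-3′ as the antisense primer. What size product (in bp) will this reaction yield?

56 bp

Scanning the template, GATCCTTCTTCGAGAT occurs at positions 13–28; this primer anneals to the bottom strand there with its 3' end pointing downstream.
The reverse primer's reverse complement is TCGGTCTAAG, which matches the template at positions 59–68.
The product runs from position 13 to position 68, so its length is 68 − 13 + 1 = 56 bp.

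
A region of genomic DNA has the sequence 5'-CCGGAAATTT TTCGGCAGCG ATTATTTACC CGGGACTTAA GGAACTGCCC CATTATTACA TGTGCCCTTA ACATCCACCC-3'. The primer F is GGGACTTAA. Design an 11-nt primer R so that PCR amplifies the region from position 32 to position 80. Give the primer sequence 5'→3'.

The product's 3' end on the top strand is position 80.
The reverse primer anneals to the top strand over positions 70–80, i.e. to AACATCCACCC.
Its sequence written 5'→3' is the reverse complement: GGGTGGATGTT.

5'-GGGTGGATGTT-3'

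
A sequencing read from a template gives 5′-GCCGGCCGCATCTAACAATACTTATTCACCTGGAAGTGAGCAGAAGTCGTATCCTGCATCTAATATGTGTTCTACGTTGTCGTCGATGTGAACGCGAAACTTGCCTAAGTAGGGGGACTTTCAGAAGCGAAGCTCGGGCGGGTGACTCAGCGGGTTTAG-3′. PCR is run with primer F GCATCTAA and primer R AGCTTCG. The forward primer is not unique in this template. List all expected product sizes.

The forward primer GCATCTAA matches the top strand at positions 8–15, 56–63.
The reverse primer's reverse complement is CGAAGCT, matching at positions 128–134.
Each forward site pairs with the reverse site to give a product ending at position 134: sizes 127, 79 bp.

127 bp, 79 bp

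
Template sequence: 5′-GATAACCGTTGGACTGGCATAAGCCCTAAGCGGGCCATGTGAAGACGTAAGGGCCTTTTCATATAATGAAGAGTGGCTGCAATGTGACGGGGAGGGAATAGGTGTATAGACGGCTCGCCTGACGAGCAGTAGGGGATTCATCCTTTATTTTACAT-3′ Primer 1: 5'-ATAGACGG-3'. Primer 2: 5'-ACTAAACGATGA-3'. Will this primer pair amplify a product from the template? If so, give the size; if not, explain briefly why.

Primer 2 (ACTAAACGATGA) does not match the top strand, and its reverse complement TCATCGTTTAGT does not match either.
With no annealing site for primer 2, no amplification occurs.

No product — primer 2 has no binding site in the template.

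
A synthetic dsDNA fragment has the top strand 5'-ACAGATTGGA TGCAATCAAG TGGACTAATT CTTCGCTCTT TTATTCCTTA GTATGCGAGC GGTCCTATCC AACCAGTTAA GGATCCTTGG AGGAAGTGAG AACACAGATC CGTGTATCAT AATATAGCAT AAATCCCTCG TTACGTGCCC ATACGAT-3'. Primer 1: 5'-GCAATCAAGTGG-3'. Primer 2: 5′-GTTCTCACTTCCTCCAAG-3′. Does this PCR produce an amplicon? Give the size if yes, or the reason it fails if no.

Primer 1 (GCAATCAAGTGG) matches the top strand at positions 12–23; it acts as a forward primer.
Primer 2's reverse complement is CTTGGAGGAAGTGAGAAC, matching the top strand at positions 86–103; it acts as a reverse primer.
The 3' ends face each other across positions 12–103, giving a 92 bp product.

Yes — a 92 bp product.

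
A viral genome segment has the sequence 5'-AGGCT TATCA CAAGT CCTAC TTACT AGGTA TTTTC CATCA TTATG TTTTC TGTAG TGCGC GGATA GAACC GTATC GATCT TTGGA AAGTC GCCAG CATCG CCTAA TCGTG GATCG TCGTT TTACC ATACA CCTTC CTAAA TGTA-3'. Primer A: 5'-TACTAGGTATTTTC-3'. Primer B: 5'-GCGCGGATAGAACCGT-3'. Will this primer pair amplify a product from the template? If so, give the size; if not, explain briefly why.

Primer A (TACTAGGTATTTTC) matches the top strand at positions 22–35 (3' end points downstream).
Primer B (GCGCGGATAGAACCGT) also matches the top strand directly, at positions 57–72 — its reverse complement ACGGTTCTATCCGCGC is not present.
Both primers anneal to the bottom strand with 3' ends pointing the same way, so neither can prime synthesis back toward the other.

No product — both primers anneal to the same strand and extend in the same direction.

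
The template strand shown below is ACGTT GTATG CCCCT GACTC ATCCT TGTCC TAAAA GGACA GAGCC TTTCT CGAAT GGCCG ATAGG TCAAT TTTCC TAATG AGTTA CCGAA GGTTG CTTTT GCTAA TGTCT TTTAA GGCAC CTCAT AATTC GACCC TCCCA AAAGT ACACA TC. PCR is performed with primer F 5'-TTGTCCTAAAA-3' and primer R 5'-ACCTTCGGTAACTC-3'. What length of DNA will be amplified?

Scanning the template, TTGTCCTAAAA occurs at positions 25–35; this primer anneals to the bottom strand there with its 3' end pointing downstream.
Reverse complement of the reverse primer: GAGTTACCGAAGGT. This occurs on the top strand at positions 80–93.
Product length = (reverse-primer end) − (forward-primer start) + 1 = 93 − 25 + 1 = 69 bp.

69 bp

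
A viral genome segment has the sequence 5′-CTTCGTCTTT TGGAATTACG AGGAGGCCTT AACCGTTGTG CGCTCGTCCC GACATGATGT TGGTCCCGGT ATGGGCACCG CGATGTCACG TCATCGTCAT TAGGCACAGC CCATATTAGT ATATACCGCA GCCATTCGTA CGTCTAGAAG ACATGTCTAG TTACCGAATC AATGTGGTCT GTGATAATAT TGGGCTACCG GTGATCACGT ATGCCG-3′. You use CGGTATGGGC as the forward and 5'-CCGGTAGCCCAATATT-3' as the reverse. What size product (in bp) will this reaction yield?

135 bp

Forward primer CGGTATGGGC is found on the top strand at positions 67–76.
The reverse primer's reverse complement is AATATTGGGCTACCGG, which matches the template at positions 186–201.
Amplicon spans positions 67–201: 135 bp.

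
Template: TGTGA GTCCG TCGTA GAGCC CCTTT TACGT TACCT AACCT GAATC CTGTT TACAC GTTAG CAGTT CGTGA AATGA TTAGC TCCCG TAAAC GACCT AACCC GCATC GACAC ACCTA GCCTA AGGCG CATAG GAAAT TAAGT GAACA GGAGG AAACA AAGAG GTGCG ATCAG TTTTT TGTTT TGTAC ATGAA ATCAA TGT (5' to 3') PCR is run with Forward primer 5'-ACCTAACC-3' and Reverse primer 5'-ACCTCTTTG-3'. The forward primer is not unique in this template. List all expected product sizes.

131 bp, 71 bp

The forward primer ACCTAACC matches the top strand at positions 32–39, 92–99.
The reverse primer's reverse complement is CAAAGAGGT, matching at positions 154–162.
Each forward site pairs with the reverse site to give a product ending at position 162: sizes 131, 71 bp.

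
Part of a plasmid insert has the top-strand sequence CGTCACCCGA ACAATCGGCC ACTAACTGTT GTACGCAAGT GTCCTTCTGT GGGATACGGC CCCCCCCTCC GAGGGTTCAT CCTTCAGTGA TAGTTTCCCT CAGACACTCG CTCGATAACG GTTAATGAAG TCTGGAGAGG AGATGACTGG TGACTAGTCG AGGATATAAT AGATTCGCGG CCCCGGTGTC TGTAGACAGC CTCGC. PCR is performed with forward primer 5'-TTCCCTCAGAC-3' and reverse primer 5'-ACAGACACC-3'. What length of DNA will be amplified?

99 bp

The forward primer matches the template at positions 95–105.
Reverse complement of the reverse primer: GGTGTCTGT. This occurs on the top strand at positions 185–193.
Amplicon spans positions 95–193: 99 bp.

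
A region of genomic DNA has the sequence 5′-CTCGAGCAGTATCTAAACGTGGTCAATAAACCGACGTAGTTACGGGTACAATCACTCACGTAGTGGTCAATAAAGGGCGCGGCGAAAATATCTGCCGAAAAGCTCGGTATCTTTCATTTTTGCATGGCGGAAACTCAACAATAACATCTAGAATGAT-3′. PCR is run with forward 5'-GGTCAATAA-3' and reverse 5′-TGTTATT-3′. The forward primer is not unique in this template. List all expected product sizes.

The forward primer GGTCAATAA matches the top strand at positions 21–29, 65–73.
The reverse primer's reverse complement is AATAACA, matching at positions 140–146.
Each forward site pairs with the reverse site to give a product ending at position 146: sizes 126, 82 bp.

126 bp, 82 bp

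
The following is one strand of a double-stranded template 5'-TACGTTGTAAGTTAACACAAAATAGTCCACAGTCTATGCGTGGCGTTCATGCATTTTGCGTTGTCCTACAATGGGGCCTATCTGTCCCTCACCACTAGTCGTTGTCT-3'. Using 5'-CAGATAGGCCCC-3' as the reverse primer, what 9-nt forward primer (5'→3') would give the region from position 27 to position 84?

5'-CCACAGTCT-3'

The reverse primer's reverse complement GGGGCCTATCTG matches the template at positions 73–84; the product starts at position 27.
The forward primer is identical to the top strand over positions 27–35: CCACAGTCT.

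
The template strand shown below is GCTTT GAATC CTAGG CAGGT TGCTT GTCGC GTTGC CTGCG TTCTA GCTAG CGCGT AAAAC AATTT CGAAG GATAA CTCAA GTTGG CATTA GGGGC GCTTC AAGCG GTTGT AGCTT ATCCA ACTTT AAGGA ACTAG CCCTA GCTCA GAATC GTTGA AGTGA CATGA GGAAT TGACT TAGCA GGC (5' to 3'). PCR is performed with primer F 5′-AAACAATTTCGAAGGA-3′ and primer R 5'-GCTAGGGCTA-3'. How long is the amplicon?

86 bp

Scanning the template, AAACAATTTCGAAGGA occurs at positions 57–72; this primer anneals to the bottom strand there with its 3' end pointing downstream.
Taking the reverse complement of GCTAGGGCTA gives TAGCCCTAGC, found at positions 133–142 on the template; the primer anneals here to the top strand with its 3' end pointing upstream.
Product length = (reverse-primer end) − (forward-primer start) + 1 = 142 − 57 + 1 = 86 bp.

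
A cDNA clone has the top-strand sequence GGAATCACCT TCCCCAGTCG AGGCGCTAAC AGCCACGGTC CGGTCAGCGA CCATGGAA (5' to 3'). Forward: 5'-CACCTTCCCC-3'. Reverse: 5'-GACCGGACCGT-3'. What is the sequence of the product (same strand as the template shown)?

Forward primer CACCTTCCCC is found on the top strand at positions 6–15.
Taking the reverse complement of GACCGGACCGT gives ACGGTCCGGTC, found at positions 35–45 on the template; the primer anneals here to the top strand with its 3' end pointing upstream.
The product is the template from position 6 through 45 (40 bp).

5'-CACCTTCCCCAGTCGAGGCGCTAACAGCCACGGTCCGGTC-3'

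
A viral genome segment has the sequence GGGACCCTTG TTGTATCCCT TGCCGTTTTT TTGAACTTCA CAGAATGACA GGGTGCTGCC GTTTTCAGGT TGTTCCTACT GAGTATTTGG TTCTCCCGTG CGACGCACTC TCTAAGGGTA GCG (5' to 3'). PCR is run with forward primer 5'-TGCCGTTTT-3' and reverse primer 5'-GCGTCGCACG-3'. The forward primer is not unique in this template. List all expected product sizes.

86 bp, 50 bp

The forward primer TGCCGTTTT matches the top strand at positions 21–29, 57–65.
The reverse primer's reverse complement is CGTGCGACGC, matching at positions 97–106.
Each forward site pairs with the reverse site to give a product ending at position 106: sizes 86, 50 bp.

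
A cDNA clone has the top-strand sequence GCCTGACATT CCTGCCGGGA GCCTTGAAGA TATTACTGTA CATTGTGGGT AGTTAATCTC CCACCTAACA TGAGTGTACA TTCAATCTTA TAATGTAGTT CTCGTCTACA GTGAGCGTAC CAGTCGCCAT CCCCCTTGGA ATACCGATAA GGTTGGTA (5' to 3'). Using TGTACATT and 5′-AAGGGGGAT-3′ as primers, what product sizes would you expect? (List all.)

The forward primer TGTACATT matches the top strand at positions 37–44, 75–82.
The reverse primer's reverse complement is ATCCCCCTT, matching at positions 129–137.
Each forward site pairs with the reverse site to give a product ending at position 137: sizes 101, 63 bp.

101 bp, 63 bp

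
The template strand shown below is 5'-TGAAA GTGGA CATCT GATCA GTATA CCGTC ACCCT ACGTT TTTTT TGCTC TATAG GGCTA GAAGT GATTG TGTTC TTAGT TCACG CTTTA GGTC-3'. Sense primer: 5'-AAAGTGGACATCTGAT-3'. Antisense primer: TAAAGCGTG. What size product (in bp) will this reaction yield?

88 bp

The forward primer matches the template at positions 3–18.
Reverse complement of the reverse primer: CACGCTTTA. This occurs on the top strand at positions 82–90.
The product runs from position 3 to position 90, so its length is 90 − 3 + 1 = 88 bp.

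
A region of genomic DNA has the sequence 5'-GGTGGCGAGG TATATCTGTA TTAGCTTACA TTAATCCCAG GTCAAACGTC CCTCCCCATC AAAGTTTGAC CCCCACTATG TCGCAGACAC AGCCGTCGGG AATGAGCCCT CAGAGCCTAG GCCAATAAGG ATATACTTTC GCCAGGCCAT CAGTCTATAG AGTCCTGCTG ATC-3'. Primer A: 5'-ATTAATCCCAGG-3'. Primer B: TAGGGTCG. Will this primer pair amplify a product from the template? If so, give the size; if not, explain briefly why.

Primer B (TAGGGTCG) does not match the top strand, and its reverse complement CGACCCTA does not match either.
With no annealing site for primer B, no amplification occurs.

No product — primer B has no binding site in the template.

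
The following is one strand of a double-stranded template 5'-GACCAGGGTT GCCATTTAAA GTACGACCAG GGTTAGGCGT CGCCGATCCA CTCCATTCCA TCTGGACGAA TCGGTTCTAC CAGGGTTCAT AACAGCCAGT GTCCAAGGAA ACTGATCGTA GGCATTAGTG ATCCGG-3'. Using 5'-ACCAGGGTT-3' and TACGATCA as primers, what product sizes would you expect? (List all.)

The forward primer ACCAGGGTT matches the top strand at positions 2–10, 26–34, 79–87.
The reverse primer's reverse complement is TGATCGTA, matching at positions 113–120.
Each forward site pairs with the reverse site to give a product ending at position 120: sizes 119, 95, 42 bp.

119 bp, 95 bp, 42 bp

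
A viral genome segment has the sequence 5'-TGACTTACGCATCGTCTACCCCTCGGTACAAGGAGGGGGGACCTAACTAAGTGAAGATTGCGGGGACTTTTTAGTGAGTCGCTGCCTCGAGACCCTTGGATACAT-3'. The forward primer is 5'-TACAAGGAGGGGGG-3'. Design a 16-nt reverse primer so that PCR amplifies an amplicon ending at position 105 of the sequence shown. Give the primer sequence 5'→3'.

5'-ATGTATCCAAGGGTCT-3'

The forward primer binds at positions 27–40; the product's 3' end on the top strand is position 105.
The reverse primer anneals to the top strand over positions 90–105, i.e. to AGACCCTTGGATACAT.
Its sequence written 5'→3' is the reverse complement: ATGTATCCAAGGGTCT.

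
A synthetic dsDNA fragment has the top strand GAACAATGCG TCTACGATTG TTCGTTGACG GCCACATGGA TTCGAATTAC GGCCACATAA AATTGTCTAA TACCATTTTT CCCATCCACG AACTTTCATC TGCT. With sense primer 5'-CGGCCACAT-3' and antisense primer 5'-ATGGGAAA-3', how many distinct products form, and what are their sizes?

Two products: 57 bp, 36 bp

The forward primer CGGCCACAT matches the top strand at positions 29–37, 50–58.
The reverse primer's reverse complement is TTTCCCAT, matching at positions 78–85.
Each forward site pairs with the reverse site to give a product ending at position 85: sizes 57, 36 bp.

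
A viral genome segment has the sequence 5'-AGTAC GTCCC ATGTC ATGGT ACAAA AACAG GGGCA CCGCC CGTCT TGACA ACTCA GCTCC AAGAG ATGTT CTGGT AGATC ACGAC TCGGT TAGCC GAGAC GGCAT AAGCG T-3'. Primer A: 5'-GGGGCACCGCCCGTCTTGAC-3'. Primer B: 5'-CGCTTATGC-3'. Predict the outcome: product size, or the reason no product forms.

Primer A (GGGGCACCGCCCGTCTTGAC) matches the top strand at positions 30–49; it acts as a forward primer.
Primer B's reverse complement is GCATAAGCG, matching the top strand at positions 102–110; it acts as a reverse primer.
The 3' ends face each other across positions 30–110, giving an 81 bp product.

Yes — an 81 bp product.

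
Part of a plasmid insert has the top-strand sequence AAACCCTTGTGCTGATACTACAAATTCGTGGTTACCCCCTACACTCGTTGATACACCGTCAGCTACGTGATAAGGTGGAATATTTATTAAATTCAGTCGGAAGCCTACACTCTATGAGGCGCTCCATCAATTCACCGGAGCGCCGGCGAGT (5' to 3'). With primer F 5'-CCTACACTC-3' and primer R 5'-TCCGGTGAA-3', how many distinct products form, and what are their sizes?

The forward primer CCTACACTC matches the top strand at positions 38–46, 104–112.
The reverse primer's reverse complement is TTCACCGGA, matching at positions 131–139.
Each forward site pairs with the reverse site to give a product ending at position 139: sizes 102, 36 bp.

Two products: 102 bp, 36 bp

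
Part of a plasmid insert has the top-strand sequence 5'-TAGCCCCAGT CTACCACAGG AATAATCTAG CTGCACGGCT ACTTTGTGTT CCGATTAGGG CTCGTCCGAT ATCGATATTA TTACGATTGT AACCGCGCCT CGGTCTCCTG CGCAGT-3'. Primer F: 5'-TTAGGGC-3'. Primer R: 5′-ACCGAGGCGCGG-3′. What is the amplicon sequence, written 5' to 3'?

5'-TTAGGGCTCGTCCGATATCGATATTATTACGATTGTAACCGCGCCTCGGT-3'

The forward primer matches the template at positions 55–61.
Reverse complement of the reverse primer: CCGCGCCTCGGT. This occurs on the top strand at positions 93–104.
The product is the template from position 55 through 104 (50 bp).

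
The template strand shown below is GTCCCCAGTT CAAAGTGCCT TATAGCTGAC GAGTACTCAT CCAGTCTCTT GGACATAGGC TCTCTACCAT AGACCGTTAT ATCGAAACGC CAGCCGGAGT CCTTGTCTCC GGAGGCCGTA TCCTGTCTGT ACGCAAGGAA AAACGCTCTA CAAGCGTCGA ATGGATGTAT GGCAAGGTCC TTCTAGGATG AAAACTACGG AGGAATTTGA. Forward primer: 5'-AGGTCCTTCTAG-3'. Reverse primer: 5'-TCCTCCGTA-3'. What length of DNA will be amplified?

Scanning the template, AGGTCCTTCTAG occurs at positions 175–186; this primer anneals to the bottom strand there with its 3' end pointing downstream.
Reverse complement of the reverse primer: TACGGAGGA. This occurs on the top strand at positions 196–204.
The product runs from position 175 to position 204, so its length is 204 − 175 + 1 = 30 bp.

30 bp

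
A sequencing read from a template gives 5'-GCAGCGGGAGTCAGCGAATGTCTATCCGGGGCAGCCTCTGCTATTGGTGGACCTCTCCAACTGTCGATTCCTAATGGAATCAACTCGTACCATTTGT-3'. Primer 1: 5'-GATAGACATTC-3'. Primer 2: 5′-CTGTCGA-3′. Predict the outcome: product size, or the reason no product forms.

Primer 1 (GATAGACATTC) has reverse complement GAATGTCTATC, which matches the top strand at positions 16–26; primer 1 anneals to the top strand there with its 3' end pointing upstream toward position 16.
Primer 2 (CTGTCGA) matches the top strand directly at positions 61–67; it anneals to the bottom strand with its 3' end pointing downstream toward position 67.
The 3' ends diverge (primer 1 extends toward position 1, primer 2 toward position 97), so the primers never converge on a shared product.

No product — the primers' 3' ends point away from each other.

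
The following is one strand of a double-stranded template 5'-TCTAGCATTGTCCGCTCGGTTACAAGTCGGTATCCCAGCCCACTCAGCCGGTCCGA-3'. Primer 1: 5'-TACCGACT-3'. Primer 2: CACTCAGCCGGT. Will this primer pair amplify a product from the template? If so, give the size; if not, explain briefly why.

No product — the primers' 3' ends point away from each other.

Primer 1 (TACCGACT) has reverse complement AGTCGGTA, which matches the top strand at positions 25–32; primer 1 anneals to the top strand there with its 3' end pointing upstream toward position 25.
Primer 2 (CACTCAGCCGGT) matches the top strand directly at positions 41–52; it anneals to the bottom strand with its 3' end pointing downstream toward position 52.
The 3' ends diverge (primer 1 extends toward position 1, primer 2 toward position 56), so the primers never converge on a shared product.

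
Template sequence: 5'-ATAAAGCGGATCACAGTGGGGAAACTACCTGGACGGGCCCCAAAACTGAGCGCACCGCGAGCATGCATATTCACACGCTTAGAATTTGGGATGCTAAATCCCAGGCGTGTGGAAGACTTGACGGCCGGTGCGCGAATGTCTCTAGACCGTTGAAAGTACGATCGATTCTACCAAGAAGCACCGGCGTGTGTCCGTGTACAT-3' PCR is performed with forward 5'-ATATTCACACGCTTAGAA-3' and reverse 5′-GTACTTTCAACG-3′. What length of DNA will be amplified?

93 bp

Forward primer ATATTCACACGCTTAGAA is found on the top strand at positions 67–84.
The reverse primer's reverse complement is CGTTGAAAGTAC, which matches the template at positions 148–159.
Amplicon spans positions 67–159: 93 bp.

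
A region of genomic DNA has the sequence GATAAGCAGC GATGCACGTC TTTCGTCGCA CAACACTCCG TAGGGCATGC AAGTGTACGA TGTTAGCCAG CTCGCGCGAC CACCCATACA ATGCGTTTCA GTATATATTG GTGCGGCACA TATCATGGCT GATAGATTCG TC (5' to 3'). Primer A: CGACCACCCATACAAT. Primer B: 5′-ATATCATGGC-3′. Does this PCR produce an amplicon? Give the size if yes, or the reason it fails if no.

Primer A (CGACCACCCATACAAT) matches the top strand at positions 77–92 (3' end points downstream).
Primer B (ATATCATGGC) also matches the top strand directly, at positions 120–129 — its reverse complement GCCATGATAT is not present.
Both primers anneal to the bottom strand with 3' ends pointing the same way, so neither can prime synthesis back toward the other.

No product — both primers anneal to the same strand and extend in the same direction.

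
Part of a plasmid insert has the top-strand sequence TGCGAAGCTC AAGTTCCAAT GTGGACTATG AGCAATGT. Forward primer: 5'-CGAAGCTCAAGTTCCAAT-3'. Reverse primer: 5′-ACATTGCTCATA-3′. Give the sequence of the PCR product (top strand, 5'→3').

Scanning the template, CGAAGCTCAAGTTCCAAT occurs at positions 3–20; this primer anneals to the bottom strand there with its 3' end pointing downstream.
The reverse primer's reverse complement is TATGAGCAATGT, which matches the template at positions 27–38.
The product is the template from position 3 through 38 (36 bp).

5'-CGAAGCTCAAGTTCCAATGTGGACTATGAGCAATGT-3'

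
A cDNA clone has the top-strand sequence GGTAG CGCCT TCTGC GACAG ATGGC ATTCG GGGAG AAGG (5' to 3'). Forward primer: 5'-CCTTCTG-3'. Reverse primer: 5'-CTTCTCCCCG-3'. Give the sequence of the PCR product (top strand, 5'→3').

5'-CCTTCTGCGACAGATGGCATTCGGGGAGAAG-3'

Scanning the template, CCTTCTG occurs at positions 8–14; this primer anneals to the bottom strand there with its 3' end pointing downstream.
The reverse primer's reverse complement is CGGGGAGAAG, which matches the template at positions 29–38.
The product is the template from position 8 through 38 (31 bp).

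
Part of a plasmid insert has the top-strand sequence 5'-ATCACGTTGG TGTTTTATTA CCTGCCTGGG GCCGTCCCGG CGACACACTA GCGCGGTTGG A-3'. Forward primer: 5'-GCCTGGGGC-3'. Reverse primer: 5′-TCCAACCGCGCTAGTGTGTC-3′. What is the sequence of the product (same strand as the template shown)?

Forward primer GCCTGGGGC is found on the top strand at positions 24–32.
Taking the reverse complement of TCCAACCGCGCTAGTGTGTC gives GACACACTAGCGCGGTTGGA, found at positions 42–61 on the template; the primer anneals here to the top strand with its 3' end pointing upstream.
The product is the template from position 24 through 61 (38 bp).

5'-GCCTGGGGCCGTCCCGGCGACACACTAGCGCGGTTGGA-3'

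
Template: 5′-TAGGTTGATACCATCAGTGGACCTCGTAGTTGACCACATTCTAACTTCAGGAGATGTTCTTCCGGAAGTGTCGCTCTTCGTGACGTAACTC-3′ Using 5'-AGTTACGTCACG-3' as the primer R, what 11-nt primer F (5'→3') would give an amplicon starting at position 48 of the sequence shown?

5'-CAGGAGATGTT-3'

The reverse primer's reverse complement CGTGACGTAACT matches the template at positions 79–90; the product starts at position 48.
The forward primer is identical to the top strand over positions 48–58: CAGGAGATGTT.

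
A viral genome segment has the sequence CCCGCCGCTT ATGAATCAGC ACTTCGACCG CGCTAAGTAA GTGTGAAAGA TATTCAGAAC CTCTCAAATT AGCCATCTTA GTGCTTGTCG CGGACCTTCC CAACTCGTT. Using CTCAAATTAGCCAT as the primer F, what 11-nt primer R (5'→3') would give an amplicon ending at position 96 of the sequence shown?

The forward primer binds at positions 63–76; the product's 3' end on the top strand is position 96.
The reverse primer anneals to the top strand over positions 86–96, i.e. to TGTCGCGGACC.
Its sequence written 5'→3' is the reverse complement: GGTCCGCGACA.

5'-GGTCCGCGACA-3'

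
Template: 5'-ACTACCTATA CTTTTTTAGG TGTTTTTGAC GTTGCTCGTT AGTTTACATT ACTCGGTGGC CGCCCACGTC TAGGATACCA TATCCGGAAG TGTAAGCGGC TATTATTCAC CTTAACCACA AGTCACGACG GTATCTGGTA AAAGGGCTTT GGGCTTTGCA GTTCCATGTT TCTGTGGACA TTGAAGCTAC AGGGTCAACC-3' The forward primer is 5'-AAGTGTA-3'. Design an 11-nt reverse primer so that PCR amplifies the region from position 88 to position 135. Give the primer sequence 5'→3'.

5'-GATACCGTCGT-3'

The product's 3' end on the top strand is position 135.
The reverse primer anneals to the top strand over positions 125–135, i.e. to ACGACGGTATC.
Its sequence written 5'→3' is the reverse complement: GATACCGTCGT.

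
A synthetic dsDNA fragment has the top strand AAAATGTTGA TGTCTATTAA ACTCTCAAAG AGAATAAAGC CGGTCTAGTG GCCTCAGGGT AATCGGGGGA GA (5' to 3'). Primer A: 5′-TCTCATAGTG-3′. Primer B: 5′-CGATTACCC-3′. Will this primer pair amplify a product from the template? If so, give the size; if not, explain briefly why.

Primer A (TCTCATAGTG) does not match the top strand, and its reverse complement CACTATGAGA does not match either.
With no annealing site for primer A, no amplification occurs.

No product — primer A has no binding site in the template.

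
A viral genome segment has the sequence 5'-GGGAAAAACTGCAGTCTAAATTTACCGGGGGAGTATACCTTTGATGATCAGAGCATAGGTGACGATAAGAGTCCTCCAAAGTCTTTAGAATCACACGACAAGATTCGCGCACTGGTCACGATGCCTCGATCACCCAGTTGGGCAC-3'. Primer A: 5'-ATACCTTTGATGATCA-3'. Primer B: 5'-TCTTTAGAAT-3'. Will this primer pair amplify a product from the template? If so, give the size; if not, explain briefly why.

Primer A (ATACCTTTGATGATCA) matches the top strand at positions 35–50 (3' end points downstream).
Primer B (TCTTTAGAAT) also matches the top strand directly, at positions 82–91 — its reverse complement ATTCTAAAGA is not present.
Both primers anneal to the bottom strand with 3' ends pointing the same way, so neither can prime synthesis back toward the other.

No product — both primers anneal to the same strand and extend in the same direction.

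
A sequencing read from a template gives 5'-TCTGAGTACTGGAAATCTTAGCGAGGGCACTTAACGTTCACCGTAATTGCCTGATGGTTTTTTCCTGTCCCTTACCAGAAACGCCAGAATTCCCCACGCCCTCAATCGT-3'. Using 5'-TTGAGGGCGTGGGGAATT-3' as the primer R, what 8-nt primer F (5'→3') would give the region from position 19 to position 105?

The reverse primer's reverse complement AATTCCCCACGCCCTCAA matches the template at positions 88–105; the product starts at position 19.
The forward primer is identical to the top strand over positions 19–26: TAGCGAGG.

5'-TAGCGAGG-3'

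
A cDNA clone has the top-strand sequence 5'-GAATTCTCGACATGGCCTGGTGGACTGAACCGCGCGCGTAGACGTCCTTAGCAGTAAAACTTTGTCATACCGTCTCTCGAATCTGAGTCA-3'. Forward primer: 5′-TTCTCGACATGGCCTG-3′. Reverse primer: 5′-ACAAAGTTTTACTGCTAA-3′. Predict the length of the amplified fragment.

Scanning the template, TTCTCGACATGGCCTG occurs at positions 4–19; this primer anneals to the bottom strand there with its 3' end pointing downstream.
Reverse complement of the reverse primer: TTAGCAGTAAAACTTTGT. This occurs on the top strand at positions 48–65.
The product runs from position 4 to position 65, so its length is 65 − 4 + 1 = 62 bp.

62 bp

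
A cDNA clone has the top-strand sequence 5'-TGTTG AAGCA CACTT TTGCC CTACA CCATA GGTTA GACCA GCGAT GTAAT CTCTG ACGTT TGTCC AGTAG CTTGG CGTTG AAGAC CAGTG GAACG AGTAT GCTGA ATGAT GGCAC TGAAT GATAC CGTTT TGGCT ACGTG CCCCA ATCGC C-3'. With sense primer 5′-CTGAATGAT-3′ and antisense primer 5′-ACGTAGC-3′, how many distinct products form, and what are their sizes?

The forward primer CTGAATGAT matches the top strand at positions 102–110, 115–123.
The reverse primer's reverse complement is GCTACGT, matching at positions 133–139.
Each forward site pairs with the reverse site to give a product ending at position 139: sizes 38, 25 bp.

Two products: 38 bp, 25 bp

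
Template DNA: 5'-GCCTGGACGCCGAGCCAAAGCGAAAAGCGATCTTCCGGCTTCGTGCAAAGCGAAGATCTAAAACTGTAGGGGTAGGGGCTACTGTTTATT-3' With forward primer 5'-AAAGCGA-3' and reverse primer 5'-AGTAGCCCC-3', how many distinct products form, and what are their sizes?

The forward primer AAAGCGA matches the top strand at positions 17–23, 24–30, 47–53.
The reverse primer's reverse complement is GGGGCTACT, matching at positions 75–83.
Each forward site pairs with the reverse site to give a product ending at position 83: sizes 67, 60, 37 bp.

Three products: 67 bp, 60 bp, 37 bp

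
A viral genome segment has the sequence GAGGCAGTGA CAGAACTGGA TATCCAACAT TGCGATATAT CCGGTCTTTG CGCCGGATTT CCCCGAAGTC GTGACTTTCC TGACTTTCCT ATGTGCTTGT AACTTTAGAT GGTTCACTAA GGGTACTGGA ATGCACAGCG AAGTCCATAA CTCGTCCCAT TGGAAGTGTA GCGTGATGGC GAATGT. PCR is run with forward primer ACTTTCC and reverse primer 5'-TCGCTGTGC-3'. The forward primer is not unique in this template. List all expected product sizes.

The forward primer ACTTTCC matches the top strand at positions 74–80, 83–89.
The reverse primer's reverse complement is GCACAGCGA, matching at positions 133–141.
Each forward site pairs with the reverse site to give a product ending at position 141: sizes 68, 59 bp.

68 bp, 59 bp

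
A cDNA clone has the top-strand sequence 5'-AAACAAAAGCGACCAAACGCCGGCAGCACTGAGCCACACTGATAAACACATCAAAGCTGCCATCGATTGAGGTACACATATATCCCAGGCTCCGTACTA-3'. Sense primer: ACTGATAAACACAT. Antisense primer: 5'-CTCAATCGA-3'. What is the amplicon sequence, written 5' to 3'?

5'-ACTGATAAACACATCAAAGCTGCCATCGATTGAG-3'

Scanning the template, ACTGATAAACACAT occurs at positions 38–51; this primer anneals to the bottom strand there with its 3' end pointing downstream.
Taking the reverse complement of CTCAATCGA gives TCGATTGAG, found at positions 63–71 on the template; the primer anneals here to the top strand with its 3' end pointing upstream.
The product is the template from position 38 through 71 (34 bp).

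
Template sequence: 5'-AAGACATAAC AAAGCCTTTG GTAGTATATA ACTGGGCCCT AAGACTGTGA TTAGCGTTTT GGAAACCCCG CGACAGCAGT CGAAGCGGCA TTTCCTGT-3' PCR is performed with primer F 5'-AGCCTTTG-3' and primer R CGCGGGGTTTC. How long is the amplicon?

Scanning the template, AGCCTTTG occurs at positions 13–20; this primer anneals to the bottom strand there with its 3' end pointing downstream.
Taking the reverse complement of CGCGGGGTTTC gives GAAACCCCGCG, found at positions 62–72 on the template; the primer anneals here to the top strand with its 3' end pointing upstream.
Amplicon spans positions 13–72: 60 bp.

60 bp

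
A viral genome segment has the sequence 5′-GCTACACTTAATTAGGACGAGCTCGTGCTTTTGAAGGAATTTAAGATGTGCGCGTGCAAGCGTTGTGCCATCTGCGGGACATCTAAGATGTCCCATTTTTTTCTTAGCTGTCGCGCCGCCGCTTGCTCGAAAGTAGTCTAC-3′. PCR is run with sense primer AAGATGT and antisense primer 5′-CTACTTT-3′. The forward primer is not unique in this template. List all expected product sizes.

94 bp, 52 bp

The forward primer AAGATGT matches the top strand at positions 43–49, 85–91.
The reverse primer's reverse complement is AAAGTAG, matching at positions 130–136.
Each forward site pairs with the reverse site to give a product ending at position 136: sizes 94, 52 bp.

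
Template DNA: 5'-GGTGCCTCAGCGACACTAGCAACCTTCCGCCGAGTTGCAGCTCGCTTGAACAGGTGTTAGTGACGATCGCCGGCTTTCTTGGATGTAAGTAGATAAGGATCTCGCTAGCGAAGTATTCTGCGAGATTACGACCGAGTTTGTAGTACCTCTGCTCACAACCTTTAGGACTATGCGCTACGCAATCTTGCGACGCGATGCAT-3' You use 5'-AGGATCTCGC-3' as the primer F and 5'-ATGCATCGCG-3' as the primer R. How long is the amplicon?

105 bp

Forward primer AGGATCTCGC is found on the top strand at positions 96–105.
Taking the reverse complement of ATGCATCGCG gives CGCGATGCAT, found at positions 191–200 on the template; the primer anneals here to the top strand with its 3' end pointing upstream.
Product length = (reverse-primer end) − (forward-primer start) + 1 = 200 − 96 + 1 = 105 bp.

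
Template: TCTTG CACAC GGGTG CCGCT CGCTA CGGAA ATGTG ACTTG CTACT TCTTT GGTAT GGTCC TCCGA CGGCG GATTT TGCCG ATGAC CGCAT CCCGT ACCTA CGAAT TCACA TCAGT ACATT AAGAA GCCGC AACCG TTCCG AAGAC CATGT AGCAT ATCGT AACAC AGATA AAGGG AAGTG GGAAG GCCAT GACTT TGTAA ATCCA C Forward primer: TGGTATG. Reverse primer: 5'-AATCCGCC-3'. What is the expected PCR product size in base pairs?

25 bp

The forward primer matches the template at positions 50–56.
The reverse primer's reverse complement is GGCGGATT, which matches the template at positions 67–74.
The product runs from position 50 to position 74, so its length is 74 − 50 + 1 = 25 bp.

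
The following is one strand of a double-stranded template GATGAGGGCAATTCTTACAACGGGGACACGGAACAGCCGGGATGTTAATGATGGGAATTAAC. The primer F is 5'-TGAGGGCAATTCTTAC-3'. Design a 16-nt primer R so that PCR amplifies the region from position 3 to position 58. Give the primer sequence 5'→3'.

The product's 3' end on the top strand is position 58.
The reverse primer anneals to the top strand over positions 43–58, i.e. to TGTTAATGATGGGAAT.
Its sequence written 5'→3' is the reverse complement: ATTCCCATCATTAACA.

5'-ATTCCCATCATTAACA-3'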